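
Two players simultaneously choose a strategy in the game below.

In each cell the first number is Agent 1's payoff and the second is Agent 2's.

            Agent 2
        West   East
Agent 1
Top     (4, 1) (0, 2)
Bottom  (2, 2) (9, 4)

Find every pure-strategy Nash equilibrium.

(Bottom, East)

For each player, find the best response to each opponent profile; mutual best responses are the pure NE.
Agent 1 against West: payoffs 4, 2 → best response Top.
Agent 1 against East: payoffs 0, 9 → best response Bottom.
Agent 2 against Top: payoffs 1, 2 → best response East.
Agent 2 against Bottom: payoffs 2, 4 → best response East.
Mutual best responses: (Bottom, East).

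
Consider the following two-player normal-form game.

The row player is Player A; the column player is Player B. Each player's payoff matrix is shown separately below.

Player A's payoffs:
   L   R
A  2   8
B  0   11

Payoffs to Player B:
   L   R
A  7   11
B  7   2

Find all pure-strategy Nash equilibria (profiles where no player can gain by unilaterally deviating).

Player A against L: payoffs 2, 0 → best response A.
Player A against R: payoffs 8, 11 → best response B.
Player B against A: payoffs 7, 11 → best response R.
Player B against B: payoffs 7, 2 → best response L.
No profile is a mutual best response for all players.

No pure-strategy Nash equilibrium.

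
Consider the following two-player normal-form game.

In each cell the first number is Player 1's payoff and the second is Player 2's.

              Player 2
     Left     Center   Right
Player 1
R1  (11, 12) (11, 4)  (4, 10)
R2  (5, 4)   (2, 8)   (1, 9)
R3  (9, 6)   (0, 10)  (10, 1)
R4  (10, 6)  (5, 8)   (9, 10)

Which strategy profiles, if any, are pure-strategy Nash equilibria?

Player 1 against Left: payoffs 11, 5, 9, 10 → best response R1.
Player 1 against Center: payoffs 11, 2, 0, 5 → best response R1.
Player 1 against Right: payoffs 4, 1, 10, 9 → best response R3.
Player 2 against R1: payoffs 12, 4, 10 → best response Left.
Player 2 against R2: payoffs 4, 8, 9 → best response Right.
Player 2 against R3: payoffs 6, 10, 1 → best response Center.
Player 2 against R4: payoffs 6, 8, 10 → best response Right.
Mutual best responses: (R1, Left).

(R1, Left)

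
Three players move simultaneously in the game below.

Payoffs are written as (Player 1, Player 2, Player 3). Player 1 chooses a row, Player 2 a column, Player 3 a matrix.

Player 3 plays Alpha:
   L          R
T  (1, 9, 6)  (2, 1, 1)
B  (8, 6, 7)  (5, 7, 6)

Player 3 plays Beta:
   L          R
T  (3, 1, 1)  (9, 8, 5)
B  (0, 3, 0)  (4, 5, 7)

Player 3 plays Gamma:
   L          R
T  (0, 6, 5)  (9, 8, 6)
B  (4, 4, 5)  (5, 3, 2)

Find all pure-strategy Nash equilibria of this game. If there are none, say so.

For each strategy profile, look for a profitable unilateral deviation.
(T, L, Alpha): Player 1 can switch to B (1 → 8). Not NE.
(T, L, Beta): Player 2 can switch to R (1 → 8). Not NE.
(T, L, Gamma): Player 1 can switch to B (0 → 4). Not NE.
(T, R, Alpha): Player 1 can switch to B (2 → 5). Not NE.
(T, R, Beta): Player 3 can switch to Gamma (5 → 6). Not NE.
(T, R, Gamma): Player 1 gets 9, best alternative 5; Player 2 gets 8, best alternative 6; Player 3 gets 6, best alternative 5. No profitable deviation — NE.
(B, L, Alpha): Player 2 can switch to R (6 → 7). Not NE.
(B, L, Beta): Player 1 can switch to T (0 → 3). Not NE.
(B, L, Gamma): Player 3 can switch to Alpha (5 → 7). Not NE.
(B, R, Alpha): Player 3 can switch to Beta (6 → 7). Not NE.
(B, R, Beta): Player 1 can switch to T (4 → 9). Not NE.
(The remaining 1 profile has a profitable deviation by the same check.)

Pure NE: (T, R, Gamma)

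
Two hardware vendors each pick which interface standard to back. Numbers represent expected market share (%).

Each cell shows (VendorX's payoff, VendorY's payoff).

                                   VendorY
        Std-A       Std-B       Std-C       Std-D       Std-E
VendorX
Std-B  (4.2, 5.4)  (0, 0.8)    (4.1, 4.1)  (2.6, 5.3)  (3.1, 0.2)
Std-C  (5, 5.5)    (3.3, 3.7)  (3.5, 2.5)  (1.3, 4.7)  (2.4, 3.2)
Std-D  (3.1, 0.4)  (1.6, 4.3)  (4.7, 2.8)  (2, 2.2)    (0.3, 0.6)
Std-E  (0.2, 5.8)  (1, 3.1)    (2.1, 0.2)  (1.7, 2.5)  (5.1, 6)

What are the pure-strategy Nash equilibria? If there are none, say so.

VendorX against Std-A: payoffs 4.2, 5, 3.1, 0.2 → best response Std-C.
VendorX against Std-B: payoffs 0, 3.3, 1.6, 1 → best response Std-C.
VendorX against Std-C: payoffs 4.1, 3.5, 4.7, 2.1 → best response Std-D.
VendorX against Std-D: payoffs 2.6, 1.3, 2, 1.7 → best response Std-B.
VendorX against Std-E: payoffs 3.1, 2.4, 0.3, 5.1 → best response Std-E.
VendorY against Std-B: payoffs 5.4, 0.8, 4.1, 5.3, 0.2 → best response Std-A.
VendorY against Std-C: payoffs 5.5, 3.7, 2.5, 4.7, 3.2 → best response Std-A.
VendorY against Std-D: payoffs 0.4, 4.3, 2.8, 2.2, 0.6 → best response Std-B.
VendorY against Std-E: payoffs 5.8, 3.1, 0.2, 2.5, 6 → best response Std-E.
Mutual best responses: (Std-C, Std-A); (Std-E, Std-E).

The pure Nash equilibria are (Std-C, Std-A); (Std-E, Std-E).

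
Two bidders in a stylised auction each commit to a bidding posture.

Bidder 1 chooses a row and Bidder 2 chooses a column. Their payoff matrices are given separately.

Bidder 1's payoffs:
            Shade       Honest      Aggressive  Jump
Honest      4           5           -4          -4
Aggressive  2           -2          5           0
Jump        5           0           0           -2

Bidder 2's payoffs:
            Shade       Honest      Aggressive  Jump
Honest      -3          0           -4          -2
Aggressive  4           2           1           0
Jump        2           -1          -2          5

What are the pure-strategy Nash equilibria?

Bidder 1 against Shade: payoffs 4, 2, 5 → best response Jump.
Bidder 1 against Honest: payoffs 5, -2, 0 → best response Honest.
Bidder 1 against Aggressive: payoffs -4, 5, 0 → best response Aggressive.
Bidder 1 against Jump: payoffs -4, 0, -2 → best response Aggressive.
Bidder 2 against Honest: payoffs -3, 0, -4, -2 → best response Honest.
Bidder 2 against Aggressive: payoffs 4, 2, 1, 0 → best response Shade.
Bidder 2 against Jump: payoffs 2, -1, -2, 5 → best response Jump.
Mutual best responses: (Honest, Honest).

The unique pure-strategy Nash equilibrium is (Honest, Honest).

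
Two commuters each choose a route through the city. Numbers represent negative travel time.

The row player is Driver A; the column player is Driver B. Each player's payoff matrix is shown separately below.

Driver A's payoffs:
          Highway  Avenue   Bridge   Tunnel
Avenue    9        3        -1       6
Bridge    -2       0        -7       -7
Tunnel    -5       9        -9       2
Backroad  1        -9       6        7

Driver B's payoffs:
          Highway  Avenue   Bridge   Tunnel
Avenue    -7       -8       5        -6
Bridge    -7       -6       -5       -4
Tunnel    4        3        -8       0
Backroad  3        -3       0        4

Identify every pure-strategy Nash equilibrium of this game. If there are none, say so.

For each strategy profile, look for a profitable unilateral deviation.
(Avenue, Highway): Driver B can switch to Bridge (-7 → 5). Not NE.
(Avenue, Avenue): Driver A can switch to Tunnel (3 → 9). Not NE.
(Avenue, Bridge): Driver A can switch to Backroad (-1 → 6). Not NE.
(Avenue, Tunnel): Driver A can switch to Backroad (6 → 7). Not NE.
(Bridge, Highway): Driver A can switch to Avenue (-2 → 9). Not NE.
(Bridge, Avenue): Driver A can switch to Avenue (0 → 3). Not NE.
(Backroad, Tunnel): Driver A gets 7, best alternative 6; Driver B gets 4, best alternative 3. No profitable deviation — NE.
(The remaining 9 profiles each have a profitable deviation by the same check.)

The unique pure-strategy Nash equilibrium is (Backroad, Tunnel).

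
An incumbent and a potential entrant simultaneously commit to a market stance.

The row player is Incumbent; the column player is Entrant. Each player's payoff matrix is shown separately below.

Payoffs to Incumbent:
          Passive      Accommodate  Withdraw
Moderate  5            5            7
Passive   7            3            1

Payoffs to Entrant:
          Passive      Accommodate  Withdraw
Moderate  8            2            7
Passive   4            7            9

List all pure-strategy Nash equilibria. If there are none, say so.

For each player, find the best response to each opponent profile; mutual best responses are the pure NE.
Incumbent against Passive: payoffs 5, 7 → best response Passive.
Incumbent against Accommodate: payoffs 5, 3 → best response Moderate.
Incumbent against Withdraw: payoffs 7, 1 → best response Moderate.
Entrant against Moderate: payoffs 8, 2, 7 → best response Passive.
Entrant against Passive: payoffs 4, 7, 9 → best response Withdraw.
No profile is a mutual best response for all players.

This game has no pure Nash equilibrium.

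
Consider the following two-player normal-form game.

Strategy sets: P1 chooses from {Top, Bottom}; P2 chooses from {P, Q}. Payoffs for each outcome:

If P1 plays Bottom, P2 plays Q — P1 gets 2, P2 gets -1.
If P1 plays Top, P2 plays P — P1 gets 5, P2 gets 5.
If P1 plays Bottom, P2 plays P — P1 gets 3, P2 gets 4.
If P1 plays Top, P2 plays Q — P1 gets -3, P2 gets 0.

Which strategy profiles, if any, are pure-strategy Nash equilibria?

(Top, P)

P1 against P: payoffs 5, 3 → best response Top.
P1 against Q: payoffs -3, 2 → best response Bottom.
P2 against Top: payoffs 5, 0 → best response P.
P2 against Bottom: payoffs 4, -1 → best response P.
Mutual best responses: (Top, P).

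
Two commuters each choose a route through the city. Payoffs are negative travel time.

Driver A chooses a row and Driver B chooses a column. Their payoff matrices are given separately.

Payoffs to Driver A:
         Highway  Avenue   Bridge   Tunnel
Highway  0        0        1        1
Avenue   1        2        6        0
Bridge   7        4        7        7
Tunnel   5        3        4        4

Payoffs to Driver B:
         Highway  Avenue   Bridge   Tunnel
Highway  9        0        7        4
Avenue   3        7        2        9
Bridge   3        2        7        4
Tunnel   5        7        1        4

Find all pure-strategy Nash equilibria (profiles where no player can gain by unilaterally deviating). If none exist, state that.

(Bridge, Bridge)

Driver A against Highway: payoffs 0, 1, 7, 5 → best response Bridge.
Driver A against Avenue: payoffs 0, 2, 4, 3 → best response Bridge.
Driver A against Bridge: payoffs 1, 6, 7, 4 → best response Bridge.
Driver A against Tunnel: payoffs 1, 0, 7, 4 → best response Bridge.
Driver B against Highway: payoffs 9, 0, 7, 4 → best response Highway.
Driver B against Avenue: payoffs 3, 7, 2, 9 → best response Tunnel.
Driver B against Bridge: payoffs 3, 2, 7, 4 → best response Bridge.
Driver B against Tunnel: payoffs 5, 7, 1, 4 → best response Avenue.
Mutual best responses: (Bridge, Bridge).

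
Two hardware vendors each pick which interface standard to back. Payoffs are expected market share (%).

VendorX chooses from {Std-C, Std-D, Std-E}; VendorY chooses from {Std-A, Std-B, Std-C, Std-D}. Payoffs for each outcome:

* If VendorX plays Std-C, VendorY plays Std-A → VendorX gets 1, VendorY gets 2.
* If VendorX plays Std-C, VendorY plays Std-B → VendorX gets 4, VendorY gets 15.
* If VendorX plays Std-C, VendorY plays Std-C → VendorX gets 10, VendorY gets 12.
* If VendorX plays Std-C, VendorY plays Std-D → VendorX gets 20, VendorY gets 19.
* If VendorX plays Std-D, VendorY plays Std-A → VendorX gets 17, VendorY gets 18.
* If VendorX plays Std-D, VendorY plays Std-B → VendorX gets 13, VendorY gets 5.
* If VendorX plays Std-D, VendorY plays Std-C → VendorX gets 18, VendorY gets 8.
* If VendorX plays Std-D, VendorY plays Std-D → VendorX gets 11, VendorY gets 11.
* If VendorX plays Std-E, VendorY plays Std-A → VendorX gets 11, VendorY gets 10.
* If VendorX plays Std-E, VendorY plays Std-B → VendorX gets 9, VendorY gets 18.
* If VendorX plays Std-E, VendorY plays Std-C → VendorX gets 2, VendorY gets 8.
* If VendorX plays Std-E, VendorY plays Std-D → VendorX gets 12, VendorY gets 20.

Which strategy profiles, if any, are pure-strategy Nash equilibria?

(Std-C, Std-D) and (Std-D, Std-A)

(Std-C, Std-A): VendorX can switch to Std-D (1 → 17). Not NE.
(Std-C, Std-B): VendorX can switch to Std-D (4 → 13). Not NE.
(Std-C, Std-C): VendorX can switch to Std-D (10 → 18). Not NE.
(Std-C, Std-D): VendorX gets 20, best alternative 12; VendorY gets 19, best alternative 15. No profitable deviation — NE.
(Std-D, Std-A): VendorX gets 17, best alternative 11; VendorY gets 18, best alternative 11. No profitable deviation — NE.
(Std-D, Std-B): VendorY can switch to Std-A (5 → 18). Not NE.
(Std-D, Std-C): VendorY can switch to Std-A (8 → 18). Not NE.
(Std-D, Std-D): VendorX can switch to Std-C (11 → 20). Not NE.
(The remaining 4 profiles each have a profitable deviation by the same check.)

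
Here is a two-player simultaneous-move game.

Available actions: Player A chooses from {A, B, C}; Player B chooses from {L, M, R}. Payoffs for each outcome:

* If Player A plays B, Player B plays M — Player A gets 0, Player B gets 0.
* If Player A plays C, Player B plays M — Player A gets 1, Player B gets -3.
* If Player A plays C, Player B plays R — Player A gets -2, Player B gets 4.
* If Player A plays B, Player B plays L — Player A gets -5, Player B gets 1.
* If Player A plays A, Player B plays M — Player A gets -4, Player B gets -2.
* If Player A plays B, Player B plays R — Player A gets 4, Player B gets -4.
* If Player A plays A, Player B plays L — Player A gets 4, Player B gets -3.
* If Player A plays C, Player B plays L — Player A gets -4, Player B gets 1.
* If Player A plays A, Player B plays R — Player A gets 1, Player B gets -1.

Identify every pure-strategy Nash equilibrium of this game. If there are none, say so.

There is no pure-strategy Nash equilibrium.

(A, L): Player B can switch to M (-3 → -2). Not NE.
(A, M): Player A can switch to B (-4 → 0). Not NE.
(A, R): Player A can switch to B (1 → 4). Not NE.
(B, L): Player A can switch to A (-5 → 4). Not NE.
(B, M): Player A can switch to C (0 → 1). Not NE.
(B, R): Player B can switch to L (-4 → 1). Not NE.
(C, L): Player A can switch to A (-4 → 4). Not NE.
(C, M): Player B can switch to L (-3 → 1). Not NE.
(C, R): Player A can switch to A (-2 → 1). Not NE.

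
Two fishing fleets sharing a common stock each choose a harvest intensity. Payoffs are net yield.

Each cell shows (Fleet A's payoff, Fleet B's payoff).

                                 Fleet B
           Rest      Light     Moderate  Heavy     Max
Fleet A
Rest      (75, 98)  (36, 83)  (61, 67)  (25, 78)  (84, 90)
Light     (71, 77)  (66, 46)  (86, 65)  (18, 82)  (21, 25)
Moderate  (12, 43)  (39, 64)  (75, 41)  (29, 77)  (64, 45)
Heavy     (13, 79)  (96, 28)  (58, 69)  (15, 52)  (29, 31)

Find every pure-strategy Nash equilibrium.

(Rest, Rest) and (Moderate, Heavy)

For each player, find the best response to each opponent profile; mutual best responses are the pure NE.
Fleet A against Rest: payoffs 75, 71, 12, 13 → best response Rest.
Fleet A against Light: payoffs 36, 66, 39, 96 → best response Heavy.
Fleet A against Moderate: payoffs 61, 86, 75, 58 → best response Light.
Fleet A against Heavy: payoffs 25, 18, 29, 15 → best response Moderate.
Fleet A against Max: payoffs 84, 21, 64, 29 → best response Rest.
Fleet B against Rest: payoffs 98, 83, 67, 78, 90 → best response Rest.
Fleet B against Light: payoffs 77, 46, 65, 82, 25 → best response Heavy.
Fleet B against Moderate: payoffs 43, 64, 41, 77, 45 → best response Heavy.
Fleet B against Heavy: payoffs 79, 28, 69, 52, 31 → best response Rest.
Mutual best responses: (Rest, Rest); (Moderate, Heavy).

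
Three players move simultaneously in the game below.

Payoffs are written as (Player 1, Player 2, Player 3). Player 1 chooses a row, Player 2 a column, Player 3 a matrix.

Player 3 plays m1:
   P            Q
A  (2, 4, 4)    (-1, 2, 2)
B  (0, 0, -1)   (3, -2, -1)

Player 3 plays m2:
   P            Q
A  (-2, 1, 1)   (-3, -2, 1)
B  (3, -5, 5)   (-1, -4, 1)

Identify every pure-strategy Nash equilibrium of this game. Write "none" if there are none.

Pure-strategy Nash equilibria: (A, P, m1), (B, Q, m2)

Mark each player's best response to every combination of opponents' strategies; a profile where every player is best-responding is a pure Nash equilibrium.
Player 1 against (P, m1): payoffs 2, 0 → best response A.
Player 1 against (P, m2): payoffs -2, 3 → best response B.
Player 1 against (Q, m1): payoffs -1, 3 → best response B.
Player 1 against (Q, m2): payoffs -3, -1 → best response B.
Player 2 against (A, m1): payoffs 4, 2 → best response P.
Player 2 against (A, m2): payoffs 1, -2 → best response P.
Player 2 against (B, m1): payoffs 0, -2 → best response P.
Player 2 against (B, m2): payoffs -5, -4 → best response Q.
Player 3 against (A, P): payoffs 4, 1 → best response m1.
Player 3 against (A, Q): payoffs 2, 1 → best response m1.
Player 3 against (B, P): payoffs -1, 5 → best response m2.
Player 3 against (B, Q): payoffs -1, 1 → best response m2.
Mutual best responses: (A, P, m1); (B, Q, m2).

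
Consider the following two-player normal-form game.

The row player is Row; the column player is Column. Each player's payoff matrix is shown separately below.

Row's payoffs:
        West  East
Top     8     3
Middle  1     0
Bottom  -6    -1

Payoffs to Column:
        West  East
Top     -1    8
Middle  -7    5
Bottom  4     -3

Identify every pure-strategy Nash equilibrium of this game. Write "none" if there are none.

Row against West: payoffs 8, 1, -6 → best response Top.
Row against East: payoffs 3, 0, -1 → best response Top.
Column against Top: payoffs -1, 8 → best response East.
Column against Middle: payoffs -7, 5 → best response East.
Column against Bottom: payoffs 4, -3 → best response West.
Mutual best responses: (Top, East).

Pure NE: (Top, East)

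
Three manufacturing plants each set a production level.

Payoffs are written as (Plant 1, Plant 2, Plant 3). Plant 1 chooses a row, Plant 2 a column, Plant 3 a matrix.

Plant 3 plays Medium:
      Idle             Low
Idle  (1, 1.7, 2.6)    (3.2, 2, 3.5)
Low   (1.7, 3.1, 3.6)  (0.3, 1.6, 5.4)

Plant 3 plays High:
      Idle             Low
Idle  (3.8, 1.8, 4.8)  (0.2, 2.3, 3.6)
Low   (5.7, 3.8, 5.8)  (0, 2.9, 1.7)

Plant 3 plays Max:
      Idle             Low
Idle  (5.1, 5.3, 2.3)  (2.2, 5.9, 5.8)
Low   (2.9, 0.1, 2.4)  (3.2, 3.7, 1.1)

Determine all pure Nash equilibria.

Pure NE: (Low, Idle, High)

Check each profile: it is a Nash equilibrium iff no player can strictly gain by switching unilaterally.
(Idle, Idle, Medium): Plant 1 can switch to Low (1 → 1.7). Not NE.
(Idle, Idle, High): Plant 1 can switch to Low (3.8 → 5.7). Not NE.
(Idle, Idle, Max): Plant 2 can switch to Low (5.3 → 5.9). Not NE.
(Idle, Low, Medium): Plant 3 can switch to High (3.5 → 3.6). Not NE.
(Idle, Low, High): Plant 3 can switch to Max (3.6 → 5.8). Not NE.
(Idle, Low, Max): Plant 1 can switch to Low (2.2 → 3.2). Not NE.
(Low, Idle, High): Plant 1 gets 5.7, best alternative 3.8; Plant 2 gets 3.8, best alternative 2.9; Plant 3 gets 5.8, best alternative 3.6. No profitable deviation — NE.
(The remaining 5 profiles each have a profitable deviation by the same check.)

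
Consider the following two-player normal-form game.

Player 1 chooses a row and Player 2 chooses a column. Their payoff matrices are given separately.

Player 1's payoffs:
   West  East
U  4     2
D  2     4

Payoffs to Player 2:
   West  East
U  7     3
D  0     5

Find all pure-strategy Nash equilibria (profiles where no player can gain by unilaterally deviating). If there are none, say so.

Mark each player's best response to every combination of opponents' strategies; a profile where every player is best-responding is a pure Nash equilibrium.
Player 1 against West: payoffs 4, 2 → best response U.
Player 1 against East: payoffs 2, 4 → best response D.
Player 2 against U: payoffs 7, 3 → best response West.
Player 2 against D: payoffs 0, 5 → best response East.
Mutual best responses: (U, West); (D, East).

The pure Nash equilibria are (U, West); (D, East).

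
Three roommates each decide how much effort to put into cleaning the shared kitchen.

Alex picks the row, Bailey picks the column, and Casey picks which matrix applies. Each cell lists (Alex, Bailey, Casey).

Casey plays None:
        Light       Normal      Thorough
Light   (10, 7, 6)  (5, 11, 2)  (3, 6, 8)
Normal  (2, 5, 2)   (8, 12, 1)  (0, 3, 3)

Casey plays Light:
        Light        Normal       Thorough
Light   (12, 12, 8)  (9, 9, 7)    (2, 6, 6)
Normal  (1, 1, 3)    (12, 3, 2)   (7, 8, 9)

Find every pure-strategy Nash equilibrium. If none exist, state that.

Pure-strategy Nash equilibria: (Light, Light, Light), (Normal, Thorough, Light)

Check each profile: it is a Nash equilibrium iff no player can strictly gain by switching unilaterally.
(Light, Light, None): Bailey can switch to Normal (7 → 11). Not NE.
(Light, Light, Light): Alex gets 12, best alternative 1; Bailey gets 12, best alternative 9; Casey gets 8, best alternative 6. No profitable deviation — NE.
(Light, Normal, None): Alex can switch to Normal (5 → 8). Not NE.
(Light, Normal, Light): Alex can switch to Normal (9 → 12). Not NE.
(Light, Thorough, None): Bailey can switch to Light (6 → 7). Not NE.
(Light, Thorough, Light): Alex can switch to Normal (2 → 7). Not NE.
(Normal, Light, None): Alex can switch to Light (2 → 10). Not NE.
(Normal, Light, Light): Alex can switch to Light (1 → 12). Not NE.
(Normal, Normal, None): Casey can switch to Light (1 → 2). Not NE.
(Normal, Thorough, Light): Alex gets 7, best alternative 2; Bailey gets 8, best alternative 3; Casey gets 9, best alternative 3. No profitable deviation — NE.
(The remaining 2 profiles each have a profitable deviation by the same check.)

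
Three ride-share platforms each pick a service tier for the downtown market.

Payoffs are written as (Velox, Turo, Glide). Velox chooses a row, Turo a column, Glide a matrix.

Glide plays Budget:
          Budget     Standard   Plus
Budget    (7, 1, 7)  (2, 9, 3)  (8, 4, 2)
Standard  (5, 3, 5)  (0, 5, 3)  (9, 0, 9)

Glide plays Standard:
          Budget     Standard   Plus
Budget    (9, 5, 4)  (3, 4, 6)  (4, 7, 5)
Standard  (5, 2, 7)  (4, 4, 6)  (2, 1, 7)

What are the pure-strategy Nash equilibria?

The pure Nash equilibria are (Budget, Plus, Standard), (Standard, Standard, Standard).

Velox against (Budget, Budget): payoffs 7, 5 → best response Budget.
Velox against (Budget, Standard): payoffs 9, 5 → best response Budget.
Velox against (Standard, Budget): payoffs 2, 0 → best response Budget.
Velox against (Standard, Standard): payoffs 3, 4 → best response Standard.
Velox against (Plus, Budget): payoffs 8, 9 → best response Standard.
Velox against (Plus, Standard): payoffs 4, 2 → best response Budget.
Turo against (Budget, Budget): payoffs 1, 9, 4 → best response Standard.
Turo against (Budget, Standard): payoffs 5, 4, 7 → best response Plus.
Turo against (Standard, Budget): payoffs 3, 5, 0 → best response Standard.
Turo against (Standard, Standard): payoffs 2, 4, 1 → best response Standard.
Glide against (Budget, Budget): payoffs 7, 4 → best response Budget.
Glide against (Budget, Standard): payoffs 3, 6 → best response Standard.
Glide against (Budget, Plus): payoffs 2, 5 → best response Standard.
Glide against (Standard, Budget): payoffs 5, 7 → best response Standard.
Glide against (Standard, Standard): payoffs 3, 6 → best response Standard.
Glide against (Standard, Plus): payoffs 9, 7 → best response Budget.
Mutual best responses: (Budget, Plus, Standard); (Standard, Standard, Standard).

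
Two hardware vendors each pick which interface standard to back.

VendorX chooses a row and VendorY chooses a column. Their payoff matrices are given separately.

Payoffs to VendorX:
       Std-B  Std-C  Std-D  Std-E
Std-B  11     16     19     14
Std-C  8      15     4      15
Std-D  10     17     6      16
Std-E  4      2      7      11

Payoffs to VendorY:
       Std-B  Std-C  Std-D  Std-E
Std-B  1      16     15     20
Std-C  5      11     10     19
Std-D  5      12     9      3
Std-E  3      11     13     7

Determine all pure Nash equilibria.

The unique pure-strategy Nash equilibrium is (Std-D, Std-C).

For each player, find the best response to each opponent profile; mutual best responses are the pure NE.
VendorX against Std-B: payoffs 11, 8, 10, 4 → best response Std-B.
VendorX against Std-C: payoffs 16, 15, 17, 2 → best response Std-D.
VendorX against Std-D: payoffs 19, 4, 6, 7 → best response Std-B.
VendorX against Std-E: payoffs 14, 15, 16, 11 → best response Std-D.
VendorY against Std-B: payoffs 1, 16, 15, 20 → best response Std-E.
VendorY against Std-C: payoffs 5, 11, 10, 19 → best response Std-E.
VendorY against Std-D: payoffs 5, 12, 9, 3 → best response Std-C.
VendorY against Std-E: payoffs 3, 11, 13, 7 → best response Std-D.
Mutual best responses: (Std-D, Std-C).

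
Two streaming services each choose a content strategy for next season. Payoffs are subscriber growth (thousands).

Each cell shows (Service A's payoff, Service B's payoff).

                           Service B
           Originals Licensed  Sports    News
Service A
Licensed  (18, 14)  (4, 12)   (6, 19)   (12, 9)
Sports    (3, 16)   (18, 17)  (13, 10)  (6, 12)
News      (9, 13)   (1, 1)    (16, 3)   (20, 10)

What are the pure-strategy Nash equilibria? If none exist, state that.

The unique pure-strategy Nash equilibrium is (Sports, Licensed).

Check each profile: it is a Nash equilibrium iff no player can strictly gain by switching unilaterally.
(Licensed, Originals): Service B can switch to Sports (14 → 19). Not NE.
(Licensed, Licensed): Service A can switch to Sports (4 → 18). Not NE.
(Licensed, Sports): Service A can switch to Sports (6 → 13). Not NE.
(Licensed, News): Service A can switch to News (12 → 20). Not NE.
(Sports, Originals): Service A can switch to Licensed (3 → 18). Not NE.
(Sports, Licensed): Service A gets 18, best alternative 4; Service B gets 17, best alternative 16. No profitable deviation — NE.
(Sports, Sports): Service A can switch to News (13 → 16). Not NE.
(The remaining 5 profiles each have a profitable deviation by the same check.)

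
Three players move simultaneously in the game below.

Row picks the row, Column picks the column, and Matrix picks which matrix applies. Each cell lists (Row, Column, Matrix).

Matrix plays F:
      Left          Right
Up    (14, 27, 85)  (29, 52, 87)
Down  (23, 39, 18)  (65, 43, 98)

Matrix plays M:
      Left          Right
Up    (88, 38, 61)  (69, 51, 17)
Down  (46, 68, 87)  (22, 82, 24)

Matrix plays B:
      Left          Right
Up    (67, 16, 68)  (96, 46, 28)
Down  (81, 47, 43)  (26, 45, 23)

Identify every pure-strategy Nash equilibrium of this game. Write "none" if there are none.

Row against (Left, F): payoffs 14, 23 → best response Down.
Row against (Left, M): payoffs 88, 46 → best response Up.
Row against (Left, B): payoffs 67, 81 → best response Down.
Row against (Right, F): payoffs 29, 65 → best response Down.
Row against (Right, M): payoffs 69, 22 → best response Up.
Row against (Right, B): payoffs 96, 26 → best response Up.
Column against (Up, F): payoffs 27, 52 → best response Right.
Column against (Up, M): payoffs 38, 51 → best response Right.
Column against (Up, B): payoffs 16, 46 → best response Right.
Column against (Down, F): payoffs 39, 43 → best response Right.
Column against (Down, M): payoffs 68, 82 → best response Right.
Column against (Down, B): payoffs 47, 45 → best response Left.
Matrix against (Up, Left): payoffs 85, 61, 68 → best response F.
Matrix against (Up, Right): payoffs 87, 17, 28 → best response F.
Matrix against (Down, Left): payoffs 18, 87, 43 → best response M.
Matrix against (Down, Right): payoffs 98, 24, 23 → best response F.
Mutual best responses: (Down, Right, F).

(Down, Right, F)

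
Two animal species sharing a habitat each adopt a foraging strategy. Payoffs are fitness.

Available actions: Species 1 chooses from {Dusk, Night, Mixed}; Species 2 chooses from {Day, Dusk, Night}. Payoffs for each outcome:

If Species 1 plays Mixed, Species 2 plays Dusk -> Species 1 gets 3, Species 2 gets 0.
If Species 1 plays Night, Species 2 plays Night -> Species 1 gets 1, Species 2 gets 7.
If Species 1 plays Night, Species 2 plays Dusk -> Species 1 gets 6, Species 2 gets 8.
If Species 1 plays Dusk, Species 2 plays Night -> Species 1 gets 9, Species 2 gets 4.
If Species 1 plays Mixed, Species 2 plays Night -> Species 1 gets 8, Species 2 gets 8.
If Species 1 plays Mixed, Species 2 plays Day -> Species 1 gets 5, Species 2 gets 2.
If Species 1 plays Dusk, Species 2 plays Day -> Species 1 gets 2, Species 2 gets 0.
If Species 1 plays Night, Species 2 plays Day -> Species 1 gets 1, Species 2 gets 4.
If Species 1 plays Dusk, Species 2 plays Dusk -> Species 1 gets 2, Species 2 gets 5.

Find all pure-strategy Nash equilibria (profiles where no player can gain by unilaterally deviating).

(Dusk, Day): Species 1 can switch to Mixed (2 → 5). Not NE.
(Dusk, Dusk): Species 1 can switch to Night (2 → 6). Not NE.
(Dusk, Night): Species 2 can switch to Dusk (4 → 5). Not NE.
(Night, Day): Species 1 can switch to Dusk (1 → 2). Not NE.
(Night, Dusk): Species 1 gets 6, best alternative 3; Species 2 gets 8, best alternative 7. No profitable deviation — NE.
(Night, Night): Species 1 can switch to Dusk (1 → 9). Not NE.
(Mixed, Day): Species 2 can switch to Night (2 → 8). Not NE.
(Mixed, Dusk): Species 1 can switch to Night (3 → 6). Not NE.
(Mixed, Night): Species 1 can switch to Dusk (8 → 9). Not NE.

(Night, Dusk)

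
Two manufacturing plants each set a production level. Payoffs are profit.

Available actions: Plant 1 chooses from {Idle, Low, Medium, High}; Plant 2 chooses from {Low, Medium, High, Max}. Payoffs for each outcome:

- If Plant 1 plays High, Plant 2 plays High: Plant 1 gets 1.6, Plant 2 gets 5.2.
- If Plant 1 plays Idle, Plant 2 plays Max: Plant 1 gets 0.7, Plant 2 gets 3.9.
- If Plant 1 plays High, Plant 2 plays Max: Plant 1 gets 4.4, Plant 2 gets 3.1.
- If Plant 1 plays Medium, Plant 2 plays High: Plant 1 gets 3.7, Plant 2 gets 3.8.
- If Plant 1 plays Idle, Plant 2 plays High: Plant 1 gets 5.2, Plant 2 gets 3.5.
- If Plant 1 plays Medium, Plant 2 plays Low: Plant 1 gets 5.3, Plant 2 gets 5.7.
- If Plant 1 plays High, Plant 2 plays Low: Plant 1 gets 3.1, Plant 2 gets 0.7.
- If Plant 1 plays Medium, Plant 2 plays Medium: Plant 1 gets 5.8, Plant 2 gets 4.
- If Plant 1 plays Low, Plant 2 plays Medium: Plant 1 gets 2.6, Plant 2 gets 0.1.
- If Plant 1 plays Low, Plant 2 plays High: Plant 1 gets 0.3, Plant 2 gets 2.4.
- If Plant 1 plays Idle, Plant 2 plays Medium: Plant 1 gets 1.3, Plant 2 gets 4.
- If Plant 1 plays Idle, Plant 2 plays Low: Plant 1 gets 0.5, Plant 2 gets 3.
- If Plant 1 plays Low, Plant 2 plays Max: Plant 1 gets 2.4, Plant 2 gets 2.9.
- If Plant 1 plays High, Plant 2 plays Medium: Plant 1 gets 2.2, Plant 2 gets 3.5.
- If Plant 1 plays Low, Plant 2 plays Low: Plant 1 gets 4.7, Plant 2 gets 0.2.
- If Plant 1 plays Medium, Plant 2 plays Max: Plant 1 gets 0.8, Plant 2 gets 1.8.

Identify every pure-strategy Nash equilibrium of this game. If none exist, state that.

(Idle, Low): Plant 1 can switch to Low (0.5 → 4.7). Not NE.
(Idle, Medium): Plant 1 can switch to Low (1.3 → 2.6). Not NE.
(Idle, High): Plant 2 can switch to Medium (3.5 → 4). Not NE.
(Idle, Max): Plant 1 can switch to Low (0.7 → 2.4). Not NE.
(Low, Low): Plant 1 can switch to Medium (4.7 → 5.3). Not NE.
(Low, Medium): Plant 1 can switch to Medium (2.6 → 5.8). Not NE.
(Medium, Low): Plant 1 gets 5.3, best alternative 4.7; Plant 2 gets 5.7, best alternative 4. No profitable deviation — NE.
(The remaining 9 profiles each have a profitable deviation by the same check.)

Pure NE: (Medium, Low)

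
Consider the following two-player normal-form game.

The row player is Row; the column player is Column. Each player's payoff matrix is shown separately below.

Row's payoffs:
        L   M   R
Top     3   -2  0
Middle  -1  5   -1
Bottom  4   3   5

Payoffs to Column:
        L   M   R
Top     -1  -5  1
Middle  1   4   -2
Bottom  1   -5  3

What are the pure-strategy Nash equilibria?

Mark each player's best response to every combination of opponents' strategies; a profile where every player is best-responding is a pure Nash equilibrium.
Row against L: payoffs 3, -1, 4 → best response Bottom.
Row against M: payoffs -2, 5, 3 → best response Middle.
Row against R: payoffs 0, -1, 5 → best response Bottom.
Column against Top: payoffs -1, -5, 1 → best response R.
Column against Middle: payoffs 1, 4, -2 → best response M.
Column against Bottom: payoffs 1, -5, 3 → best response R.
Mutual best responses: (Middle, M); (Bottom, R).

The pure Nash equilibria are (Middle, M); (Bottom, R).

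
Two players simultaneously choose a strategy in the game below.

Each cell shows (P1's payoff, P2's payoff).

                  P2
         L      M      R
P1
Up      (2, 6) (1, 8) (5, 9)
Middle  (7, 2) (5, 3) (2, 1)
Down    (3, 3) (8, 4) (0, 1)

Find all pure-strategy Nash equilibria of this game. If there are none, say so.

(Up, R), (Down, M)

P1 against L: payoffs 2, 7, 3 → best response Middle.
P1 against M: payoffs 1, 5, 8 → best response Down.
P1 against R: payoffs 5, 2, 0 → best response Up.
P2 against Up: payoffs 6, 8, 9 → best response R.
P2 against Middle: payoffs 2, 3, 1 → best response M.
P2 against Down: payoffs 3, 4, 1 → best response M.
Mutual best responses: (Up, R); (Down, M).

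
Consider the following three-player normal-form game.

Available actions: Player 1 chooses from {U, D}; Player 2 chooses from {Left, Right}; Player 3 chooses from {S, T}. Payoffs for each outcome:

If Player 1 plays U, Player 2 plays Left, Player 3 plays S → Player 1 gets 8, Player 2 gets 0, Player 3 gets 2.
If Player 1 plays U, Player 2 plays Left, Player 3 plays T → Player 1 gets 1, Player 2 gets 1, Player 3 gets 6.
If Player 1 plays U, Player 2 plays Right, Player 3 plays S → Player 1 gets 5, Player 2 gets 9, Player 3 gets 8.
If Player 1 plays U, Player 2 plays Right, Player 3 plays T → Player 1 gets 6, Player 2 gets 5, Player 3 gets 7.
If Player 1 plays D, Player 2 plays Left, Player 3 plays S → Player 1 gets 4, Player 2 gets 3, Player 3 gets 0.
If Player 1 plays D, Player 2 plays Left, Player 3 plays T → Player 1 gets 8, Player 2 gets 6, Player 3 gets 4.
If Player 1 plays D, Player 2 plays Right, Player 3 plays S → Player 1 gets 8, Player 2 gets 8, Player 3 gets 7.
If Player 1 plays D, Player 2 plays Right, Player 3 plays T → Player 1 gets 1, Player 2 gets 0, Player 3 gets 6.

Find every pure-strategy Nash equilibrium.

(D, Left, T); (D, Right, S)

For each player, find the best response to each opponent profile; mutual best responses are the pure NE.
Player 1 against (Left, S): payoffs 8, 4 → best response U.
Player 1 against (Left, T): payoffs 1, 8 → best response D.
Player 1 against (Right, S): payoffs 5, 8 → best response D.
Player 1 against (Right, T): payoffs 6, 1 → best response U.
Player 2 against (U, S): payoffs 0, 9 → best response Right.
Player 2 against (U, T): payoffs 1, 5 → best response Right.
Player 2 against (D, S): payoffs 3, 8 → best response Right.
Player 2 against (D, T): payoffs 6, 0 → best response Left.
Player 3 against (U, Left): payoffs 2, 6 → best response T.
Player 3 against (U, Right): payoffs 8, 7 → best response S.
Player 3 against (D, Left): payoffs 0, 4 → best response T.
Player 3 against (D, Right): payoffs 7, 6 → best response S.
Mutual best responses: (D, Left, T); (D, Right, S).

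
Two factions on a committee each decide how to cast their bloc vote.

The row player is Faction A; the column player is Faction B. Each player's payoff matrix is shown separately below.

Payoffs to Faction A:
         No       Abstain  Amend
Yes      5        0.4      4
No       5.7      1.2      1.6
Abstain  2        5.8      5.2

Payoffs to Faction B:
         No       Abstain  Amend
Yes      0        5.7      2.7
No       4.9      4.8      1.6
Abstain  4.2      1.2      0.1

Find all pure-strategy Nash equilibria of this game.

(No, No)

Faction A against No: payoffs 5, 5.7, 2 → best response No.
Faction A against Abstain: payoffs 0.4, 1.2, 5.8 → best response Abstain.
Faction A against Amend: payoffs 4, 1.6, 5.2 → best response Abstain.
Faction B against Yes: payoffs 0, 5.7, 2.7 → best response Abstain.
Faction B against No: payoffs 4.9, 4.8, 1.6 → best response No.
Faction B against Abstain: payoffs 4.2, 1.2, 0.1 → best response No.
Mutual best responses: (No, No).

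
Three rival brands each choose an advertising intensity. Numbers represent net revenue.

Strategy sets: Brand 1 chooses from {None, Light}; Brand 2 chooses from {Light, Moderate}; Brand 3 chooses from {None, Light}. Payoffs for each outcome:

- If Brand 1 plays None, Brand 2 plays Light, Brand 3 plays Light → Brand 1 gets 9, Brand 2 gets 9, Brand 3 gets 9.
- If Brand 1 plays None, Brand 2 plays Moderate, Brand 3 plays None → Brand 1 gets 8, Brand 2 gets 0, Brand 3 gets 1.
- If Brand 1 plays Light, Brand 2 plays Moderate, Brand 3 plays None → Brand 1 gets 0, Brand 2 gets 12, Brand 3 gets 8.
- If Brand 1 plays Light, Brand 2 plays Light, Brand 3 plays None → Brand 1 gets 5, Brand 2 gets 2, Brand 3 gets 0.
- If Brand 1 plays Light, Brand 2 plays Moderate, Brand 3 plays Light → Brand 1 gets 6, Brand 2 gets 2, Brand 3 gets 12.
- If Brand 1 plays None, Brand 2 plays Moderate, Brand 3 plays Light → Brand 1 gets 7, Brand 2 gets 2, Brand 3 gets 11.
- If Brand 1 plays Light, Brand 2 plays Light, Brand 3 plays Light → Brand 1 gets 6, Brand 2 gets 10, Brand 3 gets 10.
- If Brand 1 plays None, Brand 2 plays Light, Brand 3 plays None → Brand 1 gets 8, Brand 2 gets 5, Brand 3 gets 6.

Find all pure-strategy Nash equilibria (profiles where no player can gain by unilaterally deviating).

The unique pure-strategy Nash equilibrium is (None, Light, Light).

Brand 1 against (Light, None): payoffs 8, 5 → best response None.
Brand 1 against (Light, Light): payoffs 9, 6 → best response None.
Brand 1 against (Moderate, None): payoffs 8, 0 → best response None.
Brand 1 against (Moderate, Light): payoffs 7, 6 → best response None.
Brand 2 against (None, None): payoffs 5, 0 → best response Light.
Brand 2 against (None, Light): payoffs 9, 2 → best response Light.
Brand 2 against (Light, None): payoffs 2, 12 → best response Moderate.
Brand 2 against (Light, Light): payoffs 10, 2 → best response Light.
Brand 3 against (None, Light): payoffs 6, 9 → best response Light.
Brand 3 against (None, Moderate): payoffs 1, 11 → best response Light.
Brand 3 against (Light, Light): payoffs 0, 10 → best response Light.
Brand 3 against (Light, Moderate): payoffs 8, 12 → best response Light.
Mutual best responses: (None, Light, Light).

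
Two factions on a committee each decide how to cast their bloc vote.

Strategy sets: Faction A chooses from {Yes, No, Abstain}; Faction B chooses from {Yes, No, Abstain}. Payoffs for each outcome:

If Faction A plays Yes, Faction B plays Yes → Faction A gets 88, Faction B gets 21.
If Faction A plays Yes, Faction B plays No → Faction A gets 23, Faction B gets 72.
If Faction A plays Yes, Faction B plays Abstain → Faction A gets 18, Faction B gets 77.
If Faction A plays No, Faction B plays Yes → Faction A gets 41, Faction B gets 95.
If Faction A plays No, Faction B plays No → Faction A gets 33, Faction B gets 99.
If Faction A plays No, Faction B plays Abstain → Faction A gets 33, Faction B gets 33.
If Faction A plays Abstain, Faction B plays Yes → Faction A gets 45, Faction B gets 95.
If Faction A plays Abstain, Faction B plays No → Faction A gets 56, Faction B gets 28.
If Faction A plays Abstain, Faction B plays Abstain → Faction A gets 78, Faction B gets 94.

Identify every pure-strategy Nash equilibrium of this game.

This game has no pure Nash equilibrium.

(Yes, Yes): Faction B can switch to No (21 → 72). Not NE.
(Yes, No): Faction A can switch to No (23 → 33). Not NE.
(Yes, Abstain): Faction A can switch to No (18 → 33). Not NE.
(No, Yes): Faction A can switch to Yes (41 → 88). Not NE.
(No, No): Faction A can switch to Abstain (33 → 56). Not NE.
(No, Abstain): Faction A can switch to Abstain (33 → 78). Not NE.
(Abstain, Yes): Faction A can switch to Yes (45 → 88). Not NE.
(Abstain, No): Faction B can switch to Yes (28 → 95). Not NE.
(Abstain, Abstain): Faction B can switch to Yes (94 → 95). Not NE.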